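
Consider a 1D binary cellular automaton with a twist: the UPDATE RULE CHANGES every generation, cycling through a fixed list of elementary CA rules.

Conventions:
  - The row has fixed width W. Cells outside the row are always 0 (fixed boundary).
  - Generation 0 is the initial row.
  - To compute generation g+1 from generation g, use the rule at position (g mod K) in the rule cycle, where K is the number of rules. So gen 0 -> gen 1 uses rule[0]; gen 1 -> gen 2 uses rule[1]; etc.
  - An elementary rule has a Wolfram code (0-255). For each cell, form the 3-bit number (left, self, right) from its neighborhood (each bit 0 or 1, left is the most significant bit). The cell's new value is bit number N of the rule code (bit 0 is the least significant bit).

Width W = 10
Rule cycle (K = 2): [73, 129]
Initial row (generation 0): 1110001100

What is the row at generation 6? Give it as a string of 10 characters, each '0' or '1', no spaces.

Answer: 0001111000

Derivation:
Gen 0: 1110001100
Gen 1 (rule 73): 1010101101
Gen 2 (rule 129): 0000000000
Gen 3 (rule 73): 1111111111
Gen 4 (rule 129): 0111111110
Gen 5 (rule 73): 0100000010
Gen 6 (rule 129): 0001111000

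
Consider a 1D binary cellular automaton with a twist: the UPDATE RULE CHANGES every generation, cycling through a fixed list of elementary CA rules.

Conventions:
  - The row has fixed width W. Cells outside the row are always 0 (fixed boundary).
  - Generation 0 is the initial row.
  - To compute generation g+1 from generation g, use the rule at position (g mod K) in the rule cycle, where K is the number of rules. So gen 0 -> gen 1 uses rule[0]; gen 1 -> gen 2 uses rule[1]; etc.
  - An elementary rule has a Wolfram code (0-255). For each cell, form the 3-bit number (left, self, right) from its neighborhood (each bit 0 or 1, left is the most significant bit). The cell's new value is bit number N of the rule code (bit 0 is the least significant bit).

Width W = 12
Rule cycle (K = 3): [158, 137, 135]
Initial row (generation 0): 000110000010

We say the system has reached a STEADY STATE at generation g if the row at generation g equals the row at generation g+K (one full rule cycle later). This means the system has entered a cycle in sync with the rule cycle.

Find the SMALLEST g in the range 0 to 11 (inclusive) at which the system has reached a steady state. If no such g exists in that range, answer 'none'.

Answer: none

Derivation:
Gen 0: 000110000010
Gen 1 (rule 158): 001101000111
Gen 2 (rule 137): 101000010110
Gen 3 (rule 135): 101011110000
Gen 4 (rule 158): 101011101000
Gen 5 (rule 137): 000011000011
Gen 6 (rule 135): 111100011100
Gen 7 (rule 158): 111010111010
Gen 8 (rule 137): 110000110000
Gen 9 (rule 135): 000111000111
Gen 10 (rule 158): 001110101110
Gen 11 (rule 137): 101100001100
Gen 12 (rule 135): 100001110001
Gen 13 (rule 158): 110011101011
Gen 14 (rule 137): 100011000010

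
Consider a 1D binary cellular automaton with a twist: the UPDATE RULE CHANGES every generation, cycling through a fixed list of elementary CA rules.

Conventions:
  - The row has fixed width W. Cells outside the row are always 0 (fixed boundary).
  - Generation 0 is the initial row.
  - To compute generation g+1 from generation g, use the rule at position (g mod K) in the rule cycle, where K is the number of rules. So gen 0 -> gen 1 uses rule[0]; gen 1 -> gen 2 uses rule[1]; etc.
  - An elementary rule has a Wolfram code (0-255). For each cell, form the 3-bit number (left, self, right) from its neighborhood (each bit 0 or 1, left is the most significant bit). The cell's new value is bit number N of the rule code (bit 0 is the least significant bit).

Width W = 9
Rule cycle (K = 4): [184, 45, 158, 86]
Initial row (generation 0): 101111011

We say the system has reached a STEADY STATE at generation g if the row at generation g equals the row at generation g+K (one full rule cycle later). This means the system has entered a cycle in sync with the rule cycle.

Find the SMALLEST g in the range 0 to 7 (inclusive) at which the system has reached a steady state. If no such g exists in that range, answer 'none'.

Answer: none

Derivation:
Gen 0: 101111011
Gen 1 (rule 184): 011110110
Gen 2 (rule 45): 010001100
Gen 3 (rule 158): 111011010
Gen 4 (rule 86): 001001011
Gen 5 (rule 184): 000100110
Gen 6 (rule 45): 110100100
Gen 7 (rule 158): 100111110
Gen 8 (rule 86): 111000011
Gen 9 (rule 184): 110100010
Gen 10 (rule 45): 101101010
Gen 11 (rule 158): 101001011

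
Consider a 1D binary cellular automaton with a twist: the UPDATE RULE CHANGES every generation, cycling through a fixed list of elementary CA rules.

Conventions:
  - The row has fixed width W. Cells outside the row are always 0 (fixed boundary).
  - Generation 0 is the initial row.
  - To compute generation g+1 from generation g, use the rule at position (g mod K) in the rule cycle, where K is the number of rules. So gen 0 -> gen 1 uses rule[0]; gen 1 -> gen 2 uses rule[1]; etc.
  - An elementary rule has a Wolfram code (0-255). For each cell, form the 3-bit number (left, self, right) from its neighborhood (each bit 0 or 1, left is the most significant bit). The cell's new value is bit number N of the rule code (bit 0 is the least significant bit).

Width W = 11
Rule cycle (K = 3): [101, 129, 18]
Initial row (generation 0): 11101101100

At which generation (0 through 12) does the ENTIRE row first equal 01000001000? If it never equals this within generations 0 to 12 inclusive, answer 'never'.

Gen 0: 11101101100
Gen 1 (rule 101): 00110110101
Gen 2 (rule 129): 10000000000
Gen 3 (rule 18): 01000000000
Gen 4 (rule 101): 01011111111
Gen 5 (rule 129): 00001111110
Gen 6 (rule 18): 00010000001
Gen 7 (rule 101): 11010111101
Gen 8 (rule 129): 00000011000
Gen 9 (rule 18): 00000100100
Gen 10 (rule 101): 11110100101
Gen 11 (rule 129): 01100000000
Gen 12 (rule 18): 10010000000

Answer: never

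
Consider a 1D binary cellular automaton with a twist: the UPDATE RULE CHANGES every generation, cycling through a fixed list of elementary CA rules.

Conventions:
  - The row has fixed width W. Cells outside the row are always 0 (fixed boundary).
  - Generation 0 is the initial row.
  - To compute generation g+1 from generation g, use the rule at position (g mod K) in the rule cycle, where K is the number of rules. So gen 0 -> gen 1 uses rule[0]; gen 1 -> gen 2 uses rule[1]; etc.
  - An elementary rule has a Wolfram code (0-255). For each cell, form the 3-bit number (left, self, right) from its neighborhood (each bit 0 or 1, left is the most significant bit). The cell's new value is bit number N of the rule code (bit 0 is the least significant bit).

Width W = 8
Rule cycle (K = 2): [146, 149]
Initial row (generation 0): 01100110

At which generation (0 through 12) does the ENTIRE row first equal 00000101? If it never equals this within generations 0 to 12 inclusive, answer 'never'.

Answer: never

Derivation:
Gen 0: 01100110
Gen 1 (rule 146): 10011001
Gen 2 (rule 149): 11000101
Gen 3 (rule 146): 00101000
Gen 4 (rule 149): 10101111
Gen 5 (rule 146): 00000110
Gen 6 (rule 149): 11110001
Gen 7 (rule 146): 01101010
Gen 8 (rule 149): 00001011
Gen 9 (rule 146): 00010000
Gen 10 (rule 149): 11011111
Gen 11 (rule 146): 00001110
Gen 12 (rule 149): 11100101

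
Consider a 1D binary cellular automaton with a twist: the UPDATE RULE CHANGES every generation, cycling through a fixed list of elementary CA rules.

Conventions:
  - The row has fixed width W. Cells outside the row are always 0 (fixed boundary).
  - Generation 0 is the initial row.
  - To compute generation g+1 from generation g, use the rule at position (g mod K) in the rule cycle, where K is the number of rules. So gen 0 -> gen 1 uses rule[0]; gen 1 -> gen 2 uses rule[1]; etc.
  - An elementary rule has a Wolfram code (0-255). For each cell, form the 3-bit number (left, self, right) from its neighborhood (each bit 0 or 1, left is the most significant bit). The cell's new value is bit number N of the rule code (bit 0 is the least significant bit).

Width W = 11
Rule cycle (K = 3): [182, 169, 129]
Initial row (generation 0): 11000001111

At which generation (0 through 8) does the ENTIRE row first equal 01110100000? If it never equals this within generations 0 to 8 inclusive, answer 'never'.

Gen 0: 11000001111
Gen 1 (rule 182): 00100010110
Gen 2 (rule 169): 10001001100
Gen 3 (rule 129): 00100000001
Gen 4 (rule 182): 01110000011
Gen 5 (rule 169): 01100111010
Gen 6 (rule 129): 00000010000
Gen 7 (rule 182): 00000111000
Gen 8 (rule 169): 11110110011

Answer: never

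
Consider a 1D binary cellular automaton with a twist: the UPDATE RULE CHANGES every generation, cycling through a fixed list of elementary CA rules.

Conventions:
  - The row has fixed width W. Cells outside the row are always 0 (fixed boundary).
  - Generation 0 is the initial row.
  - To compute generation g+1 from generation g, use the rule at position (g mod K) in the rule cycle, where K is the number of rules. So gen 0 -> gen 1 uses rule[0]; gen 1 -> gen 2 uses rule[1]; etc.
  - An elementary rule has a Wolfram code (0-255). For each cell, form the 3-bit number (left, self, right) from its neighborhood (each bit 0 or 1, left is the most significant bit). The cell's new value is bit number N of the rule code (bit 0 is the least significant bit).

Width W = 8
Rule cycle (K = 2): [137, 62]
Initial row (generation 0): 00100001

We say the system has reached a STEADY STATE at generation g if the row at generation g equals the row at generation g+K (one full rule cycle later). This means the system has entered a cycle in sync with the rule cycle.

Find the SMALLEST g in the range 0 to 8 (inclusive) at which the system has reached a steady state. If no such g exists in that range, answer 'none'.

Answer: none

Derivation:
Gen 0: 00100001
Gen 1 (rule 137): 10001100
Gen 2 (rule 62): 11011010
Gen 3 (rule 137): 10010000
Gen 4 (rule 62): 11111000
Gen 5 (rule 137): 11110011
Gen 6 (rule 62): 10001110
Gen 7 (rule 137): 00101100
Gen 8 (rule 62): 01111010
Gen 9 (rule 137): 01110000
Gen 10 (rule 62): 11001000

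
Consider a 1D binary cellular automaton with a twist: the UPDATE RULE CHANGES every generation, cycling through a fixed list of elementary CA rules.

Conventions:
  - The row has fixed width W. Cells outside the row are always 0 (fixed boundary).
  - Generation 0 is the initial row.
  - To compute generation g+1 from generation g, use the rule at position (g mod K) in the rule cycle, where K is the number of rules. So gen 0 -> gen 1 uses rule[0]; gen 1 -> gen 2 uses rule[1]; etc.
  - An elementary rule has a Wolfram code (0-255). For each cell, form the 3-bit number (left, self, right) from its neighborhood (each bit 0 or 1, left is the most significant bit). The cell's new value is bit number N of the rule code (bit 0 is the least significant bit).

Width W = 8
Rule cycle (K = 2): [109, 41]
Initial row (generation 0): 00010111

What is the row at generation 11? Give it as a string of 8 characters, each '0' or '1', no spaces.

Answer: 01010110

Derivation:
Gen 0: 00010111
Gen 1 (rule 109): 11011101
Gen 2 (rule 41): 10110010
Gen 3 (rule 109): 11110010
Gen 4 (rule 41): 10000000
Gen 5 (rule 109): 10111111
Gen 6 (rule 41): 01100000
Gen 7 (rule 109): 01101111
Gen 8 (rule 41): 01011000
Gen 9 (rule 109): 01111011
Gen 10 (rule 41): 01000110
Gen 11 (rule 109): 01010110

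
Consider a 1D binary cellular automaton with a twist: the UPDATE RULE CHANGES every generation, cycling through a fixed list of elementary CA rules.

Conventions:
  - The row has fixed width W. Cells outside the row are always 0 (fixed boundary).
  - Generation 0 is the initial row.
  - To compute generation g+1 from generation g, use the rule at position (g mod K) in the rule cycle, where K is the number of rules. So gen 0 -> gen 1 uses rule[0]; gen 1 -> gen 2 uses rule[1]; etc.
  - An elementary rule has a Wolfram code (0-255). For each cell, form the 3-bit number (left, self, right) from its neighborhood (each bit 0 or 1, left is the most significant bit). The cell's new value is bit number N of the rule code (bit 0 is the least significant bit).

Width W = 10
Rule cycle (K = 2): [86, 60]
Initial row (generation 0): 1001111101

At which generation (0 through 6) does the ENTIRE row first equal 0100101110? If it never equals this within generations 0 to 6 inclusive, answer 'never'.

Gen 0: 1001111101
Gen 1 (rule 86): 1110000101
Gen 2 (rule 60): 1001000111
Gen 3 (rule 86): 1111101001
Gen 4 (rule 60): 1000011101
Gen 5 (rule 86): 1100100101
Gen 6 (rule 60): 1010110111

Answer: never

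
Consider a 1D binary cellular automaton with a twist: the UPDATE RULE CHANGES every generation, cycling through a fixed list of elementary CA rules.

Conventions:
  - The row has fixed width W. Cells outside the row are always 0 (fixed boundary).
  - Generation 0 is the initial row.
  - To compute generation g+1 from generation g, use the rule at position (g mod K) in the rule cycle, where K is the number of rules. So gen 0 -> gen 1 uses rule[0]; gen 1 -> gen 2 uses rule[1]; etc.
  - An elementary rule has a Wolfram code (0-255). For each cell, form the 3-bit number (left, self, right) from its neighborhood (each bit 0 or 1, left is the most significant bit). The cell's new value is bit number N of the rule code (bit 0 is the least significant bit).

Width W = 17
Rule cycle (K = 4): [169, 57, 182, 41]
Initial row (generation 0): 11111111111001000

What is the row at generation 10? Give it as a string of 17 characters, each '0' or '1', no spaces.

Answer: 00111100110011010

Derivation:
Gen 0: 11111111111001000
Gen 1 (rule 169): 11111111110000011
Gen 2 (rule 57): 10000000001111010
Gen 3 (rule 182): 11000000010110111
Gen 4 (rule 41): 10011111001101100
Gen 5 (rule 169): 00011110001011001
Gen 6 (rule 57): 11010001100110100
Gen 7 (rule 182): 00111010011001110
Gen 8 (rule 41): 10100100010001000
Gen 9 (rule 169): 01000001000100011
Gen 10 (rule 57): 00111100110011010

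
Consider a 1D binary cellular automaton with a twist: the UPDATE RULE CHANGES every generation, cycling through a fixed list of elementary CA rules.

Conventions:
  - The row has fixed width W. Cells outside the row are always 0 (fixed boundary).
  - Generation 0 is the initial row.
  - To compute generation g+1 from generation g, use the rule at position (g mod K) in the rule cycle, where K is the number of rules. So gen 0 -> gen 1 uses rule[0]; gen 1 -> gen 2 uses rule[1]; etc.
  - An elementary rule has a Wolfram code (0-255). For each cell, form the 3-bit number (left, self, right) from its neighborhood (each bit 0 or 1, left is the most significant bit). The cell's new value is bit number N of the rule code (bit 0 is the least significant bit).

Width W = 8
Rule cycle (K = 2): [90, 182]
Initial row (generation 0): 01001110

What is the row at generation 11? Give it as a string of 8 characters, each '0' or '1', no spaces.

Answer: 10000001

Derivation:
Gen 0: 01001110
Gen 1 (rule 90): 10111011
Gen 2 (rule 182): 11010100
Gen 3 (rule 90): 11000010
Gen 4 (rule 182): 00100111
Gen 5 (rule 90): 01011101
Gen 6 (rule 182): 11101011
Gen 7 (rule 90): 10100011
Gen 8 (rule 182): 11110100
Gen 9 (rule 90): 10010010
Gen 10 (rule 182): 11111111
Gen 11 (rule 90): 10000001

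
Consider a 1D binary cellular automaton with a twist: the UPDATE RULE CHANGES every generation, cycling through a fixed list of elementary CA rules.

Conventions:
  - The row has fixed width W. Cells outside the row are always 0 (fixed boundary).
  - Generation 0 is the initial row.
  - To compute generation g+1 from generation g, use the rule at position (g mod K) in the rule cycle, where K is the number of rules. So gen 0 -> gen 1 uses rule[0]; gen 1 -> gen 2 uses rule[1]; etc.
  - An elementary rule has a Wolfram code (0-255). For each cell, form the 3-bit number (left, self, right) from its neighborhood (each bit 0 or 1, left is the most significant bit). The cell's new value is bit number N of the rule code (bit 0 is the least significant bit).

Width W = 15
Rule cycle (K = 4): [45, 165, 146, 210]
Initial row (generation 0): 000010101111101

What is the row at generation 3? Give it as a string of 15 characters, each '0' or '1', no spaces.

Gen 0: 000010101111101
Gen 1 (rule 45): 111011111000011
Gen 2 (rule 165): 010101110011000
Gen 3 (rule 146): 100000101100100

Answer: 100000101100100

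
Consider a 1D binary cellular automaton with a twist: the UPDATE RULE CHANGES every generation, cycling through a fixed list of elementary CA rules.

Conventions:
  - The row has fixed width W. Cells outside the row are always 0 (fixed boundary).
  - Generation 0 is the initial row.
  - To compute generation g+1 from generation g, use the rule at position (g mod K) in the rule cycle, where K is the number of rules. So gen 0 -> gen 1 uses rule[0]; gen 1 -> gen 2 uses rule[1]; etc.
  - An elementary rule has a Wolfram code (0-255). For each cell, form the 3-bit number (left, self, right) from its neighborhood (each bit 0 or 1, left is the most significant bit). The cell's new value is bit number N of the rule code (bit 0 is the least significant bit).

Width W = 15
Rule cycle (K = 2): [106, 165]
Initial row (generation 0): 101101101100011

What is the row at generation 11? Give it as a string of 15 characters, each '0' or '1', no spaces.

Answer: 111011010111010

Derivation:
Gen 0: 101101101100011
Gen 1 (rule 106): 011111111100111
Gen 2 (rule 165): 001111111000010
Gen 3 (rule 106): 011000001000100
Gen 4 (rule 165): 000011101010101
Gen 5 (rule 106): 000110110101010
Gen 6 (rule 165): 110001001111110
Gen 7 (rule 106): 110010011000010
Gen 8 (rule 165): 000010000011010
Gen 9 (rule 106): 000100000111100
Gen 10 (rule 165): 110101110011001
Gen 11 (rule 106): 111011010111010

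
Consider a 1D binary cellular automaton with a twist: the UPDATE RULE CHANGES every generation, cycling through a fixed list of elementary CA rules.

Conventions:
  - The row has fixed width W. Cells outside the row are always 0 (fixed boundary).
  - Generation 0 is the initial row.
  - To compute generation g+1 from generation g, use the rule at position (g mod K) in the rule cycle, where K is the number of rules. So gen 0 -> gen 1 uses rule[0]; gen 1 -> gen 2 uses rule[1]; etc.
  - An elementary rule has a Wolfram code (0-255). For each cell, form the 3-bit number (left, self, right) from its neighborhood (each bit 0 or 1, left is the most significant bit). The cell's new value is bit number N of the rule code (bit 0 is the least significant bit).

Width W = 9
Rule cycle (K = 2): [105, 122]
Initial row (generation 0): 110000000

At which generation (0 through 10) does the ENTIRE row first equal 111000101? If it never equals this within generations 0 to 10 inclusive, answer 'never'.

Gen 0: 110000000
Gen 1 (rule 105): 110111111
Gen 2 (rule 122): 111100001
Gen 3 (rule 105): 100101100
Gen 4 (rule 122): 011011110
Gen 5 (rule 105): 011110010
Gen 6 (rule 122): 110011101
Gen 7 (rule 105): 110010110
Gen 8 (rule 122): 111101111
Gen 9 (rule 105): 100111001
Gen 10 (rule 122): 011101110

Answer: never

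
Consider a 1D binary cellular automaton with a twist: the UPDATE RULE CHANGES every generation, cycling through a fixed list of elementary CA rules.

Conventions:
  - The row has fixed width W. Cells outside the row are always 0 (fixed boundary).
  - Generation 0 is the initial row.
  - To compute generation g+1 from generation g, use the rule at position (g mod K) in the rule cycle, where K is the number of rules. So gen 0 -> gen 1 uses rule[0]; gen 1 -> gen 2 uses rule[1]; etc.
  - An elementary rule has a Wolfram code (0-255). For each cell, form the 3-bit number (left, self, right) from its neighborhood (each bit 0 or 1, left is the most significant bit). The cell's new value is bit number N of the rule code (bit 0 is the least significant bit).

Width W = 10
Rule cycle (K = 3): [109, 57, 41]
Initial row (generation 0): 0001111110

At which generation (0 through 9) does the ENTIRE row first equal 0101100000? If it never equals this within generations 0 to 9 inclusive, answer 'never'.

Answer: 3

Derivation:
Gen 0: 0001111110
Gen 1 (rule 109): 1101000010
Gen 2 (rule 57): 1010111001
Gen 3 (rule 41): 0101100000
Gen 4 (rule 109): 0111101111
Gen 5 (rule 57): 0100011000
Gen 6 (rule 41): 0001010011
Gen 7 (rule 109): 1101110011
Gen 8 (rule 57): 1011001010
Gen 9 (rule 41): 0110000100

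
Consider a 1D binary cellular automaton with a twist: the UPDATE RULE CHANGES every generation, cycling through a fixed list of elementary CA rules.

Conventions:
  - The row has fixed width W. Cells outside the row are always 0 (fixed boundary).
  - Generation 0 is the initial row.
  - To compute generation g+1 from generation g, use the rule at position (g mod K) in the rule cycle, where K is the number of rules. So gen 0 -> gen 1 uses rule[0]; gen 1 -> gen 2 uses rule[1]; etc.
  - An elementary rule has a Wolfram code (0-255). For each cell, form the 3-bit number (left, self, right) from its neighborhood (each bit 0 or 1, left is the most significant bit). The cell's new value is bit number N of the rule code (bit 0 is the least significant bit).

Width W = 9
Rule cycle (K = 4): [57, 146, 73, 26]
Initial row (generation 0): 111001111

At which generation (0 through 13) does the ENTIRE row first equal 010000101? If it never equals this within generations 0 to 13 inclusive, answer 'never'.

Gen 0: 111001111
Gen 1 (rule 57): 100101000
Gen 2 (rule 146): 011000100
Gen 3 (rule 73): 011010001
Gen 4 (rule 26): 110001010
Gen 5 (rule 57): 101100101
Gen 6 (rule 146): 000011000
Gen 7 (rule 73): 111011011
Gen 8 (rule 26): 100010010
Gen 9 (rule 57): 011001001
Gen 10 (rule 146): 100110110
Gen 11 (rule 73): 000110110
Gen 12 (rule 26): 001100101
Gen 13 (rule 57): 101010010

Answer: never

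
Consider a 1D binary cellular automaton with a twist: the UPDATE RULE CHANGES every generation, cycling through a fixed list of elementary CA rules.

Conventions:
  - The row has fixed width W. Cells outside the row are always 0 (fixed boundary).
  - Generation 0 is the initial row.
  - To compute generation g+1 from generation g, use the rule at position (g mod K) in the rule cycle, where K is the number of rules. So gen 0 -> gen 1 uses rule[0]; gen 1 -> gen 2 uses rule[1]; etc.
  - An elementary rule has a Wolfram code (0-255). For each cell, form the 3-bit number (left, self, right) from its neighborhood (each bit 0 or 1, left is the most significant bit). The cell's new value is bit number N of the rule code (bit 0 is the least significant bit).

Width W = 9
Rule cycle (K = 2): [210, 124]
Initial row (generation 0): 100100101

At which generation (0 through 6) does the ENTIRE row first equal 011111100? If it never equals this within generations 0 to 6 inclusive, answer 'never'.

Gen 0: 100100101
Gen 1 (rule 210): 011011000
Gen 2 (rule 124): 011111100
Gen 3 (rule 210): 101111110
Gen 4 (rule 124): 111000011
Gen 5 (rule 210): 011100101
Gen 6 (rule 124): 010110111

Answer: 2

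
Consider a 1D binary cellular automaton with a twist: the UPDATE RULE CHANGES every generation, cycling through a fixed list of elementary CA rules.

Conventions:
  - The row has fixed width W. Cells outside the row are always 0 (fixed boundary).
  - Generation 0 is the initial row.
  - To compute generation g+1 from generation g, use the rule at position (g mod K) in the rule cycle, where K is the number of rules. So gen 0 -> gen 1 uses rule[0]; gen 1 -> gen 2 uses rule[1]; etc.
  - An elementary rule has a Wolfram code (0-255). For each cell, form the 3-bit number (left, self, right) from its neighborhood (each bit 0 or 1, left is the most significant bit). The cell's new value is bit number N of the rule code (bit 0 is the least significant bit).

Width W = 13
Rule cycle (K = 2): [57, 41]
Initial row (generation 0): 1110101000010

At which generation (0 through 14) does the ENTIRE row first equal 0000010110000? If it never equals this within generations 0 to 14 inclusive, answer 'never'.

Gen 0: 1110101000010
Gen 1 (rule 57): 1001010111001
Gen 2 (rule 41): 0000101100000
Gen 3 (rule 57): 1110011011111
Gen 4 (rule 41): 1000010110000
Gen 5 (rule 57): 0111001101111
Gen 6 (rule 41): 0100001011000
Gen 7 (rule 57): 0011100110111
Gen 8 (rule 41): 1010000101100
Gen 9 (rule 57): 0101110011011
Gen 10 (rule 41): 0011000010110
Gen 11 (rule 57): 1010111001101
Gen 12 (rule 41): 0101100001010
Gen 13 (rule 57): 0011011100101
Gen 14 (rule 41): 1010110000010

Answer: never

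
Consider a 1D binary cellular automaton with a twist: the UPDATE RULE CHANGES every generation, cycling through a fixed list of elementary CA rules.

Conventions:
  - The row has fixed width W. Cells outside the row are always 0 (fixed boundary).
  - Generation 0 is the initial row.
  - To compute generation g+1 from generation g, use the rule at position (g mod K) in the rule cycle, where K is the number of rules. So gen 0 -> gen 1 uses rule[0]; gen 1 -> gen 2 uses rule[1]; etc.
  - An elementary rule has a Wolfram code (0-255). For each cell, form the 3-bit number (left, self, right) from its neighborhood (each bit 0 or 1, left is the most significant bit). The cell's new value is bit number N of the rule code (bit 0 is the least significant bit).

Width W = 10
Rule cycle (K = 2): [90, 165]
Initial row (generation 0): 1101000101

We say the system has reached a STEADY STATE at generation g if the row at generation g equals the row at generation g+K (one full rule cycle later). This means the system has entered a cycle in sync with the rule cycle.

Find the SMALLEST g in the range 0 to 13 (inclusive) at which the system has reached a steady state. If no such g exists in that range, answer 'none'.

Answer: none

Derivation:
Gen 0: 1101000101
Gen 1 (rule 90): 1100101000
Gen 2 (rule 165): 0000111011
Gen 3 (rule 90): 0001101011
Gen 4 (rule 165): 1100011100
Gen 5 (rule 90): 1110110110
Gen 6 (rule 165): 0101001000
Gen 7 (rule 90): 1000110100
Gen 8 (rule 165): 1010001101
Gen 9 (rule 90): 0001011100
Gen 10 (rule 165): 1101101001
Gen 11 (rule 90): 1101100110
Gen 12 (rule 165): 0010000000
Gen 13 (rule 90): 0101000000
Gen 14 (rule 165): 0111011111
Gen 15 (rule 90): 1101010001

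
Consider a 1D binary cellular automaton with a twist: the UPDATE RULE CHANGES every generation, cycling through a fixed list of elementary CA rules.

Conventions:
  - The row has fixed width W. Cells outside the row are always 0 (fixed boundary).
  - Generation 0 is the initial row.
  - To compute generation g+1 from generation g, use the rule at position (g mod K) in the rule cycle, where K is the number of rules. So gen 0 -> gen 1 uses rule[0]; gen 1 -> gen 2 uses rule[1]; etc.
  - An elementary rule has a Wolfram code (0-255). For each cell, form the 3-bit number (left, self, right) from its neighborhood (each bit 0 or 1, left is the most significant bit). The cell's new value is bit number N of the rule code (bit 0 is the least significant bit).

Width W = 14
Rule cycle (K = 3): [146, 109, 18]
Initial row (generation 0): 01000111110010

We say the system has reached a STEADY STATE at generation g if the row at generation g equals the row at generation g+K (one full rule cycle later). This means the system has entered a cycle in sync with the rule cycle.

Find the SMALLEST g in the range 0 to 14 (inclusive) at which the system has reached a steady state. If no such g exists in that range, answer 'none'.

Answer: 3

Derivation:
Gen 0: 01000111110010
Gen 1 (rule 146): 10101011101101
Gen 2 (rule 109): 11111110111111
Gen 3 (rule 18): 00000000000000
Gen 4 (rule 146): 00000000000000
Gen 5 (rule 109): 11111111111111
Gen 6 (rule 18): 00000000000000
Gen 7 (rule 146): 00000000000000
Gen 8 (rule 109): 11111111111111
Gen 9 (rule 18): 00000000000000
Gen 10 (rule 146): 00000000000000
Gen 11 (rule 109): 11111111111111
Gen 12 (rule 18): 00000000000000
Gen 13 (rule 146): 00000000000000
Gen 14 (rule 109): 11111111111111
Gen 15 (rule 18): 00000000000000
Gen 16 (rule 146): 00000000000000
Gen 17 (rule 109): 11111111111111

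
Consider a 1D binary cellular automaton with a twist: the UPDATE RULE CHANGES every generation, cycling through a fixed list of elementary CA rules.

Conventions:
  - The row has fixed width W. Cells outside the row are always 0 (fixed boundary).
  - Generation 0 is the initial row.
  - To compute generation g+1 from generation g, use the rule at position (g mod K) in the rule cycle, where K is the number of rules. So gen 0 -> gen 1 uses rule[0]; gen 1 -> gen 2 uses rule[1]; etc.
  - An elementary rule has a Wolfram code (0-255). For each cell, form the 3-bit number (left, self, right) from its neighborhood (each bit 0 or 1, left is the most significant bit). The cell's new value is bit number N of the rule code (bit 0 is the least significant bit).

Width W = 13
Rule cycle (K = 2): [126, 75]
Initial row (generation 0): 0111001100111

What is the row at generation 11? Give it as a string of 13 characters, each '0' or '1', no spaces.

Gen 0: 0111001100111
Gen 1 (rule 126): 1101111111101
Gen 2 (rule 75): 1101000000100
Gen 3 (rule 126): 1111100001110
Gen 4 (rule 75): 1000101111010
Gen 5 (rule 126): 1101111001111
Gen 6 (rule 75): 1101001011001
Gen 7 (rule 126): 1111111111111
Gen 8 (rule 75): 1000000000001
Gen 9 (rule 126): 1100000000011
Gen 10 (rule 75): 1101111111111
Gen 11 (rule 126): 1111000000001

Answer: 1111000000001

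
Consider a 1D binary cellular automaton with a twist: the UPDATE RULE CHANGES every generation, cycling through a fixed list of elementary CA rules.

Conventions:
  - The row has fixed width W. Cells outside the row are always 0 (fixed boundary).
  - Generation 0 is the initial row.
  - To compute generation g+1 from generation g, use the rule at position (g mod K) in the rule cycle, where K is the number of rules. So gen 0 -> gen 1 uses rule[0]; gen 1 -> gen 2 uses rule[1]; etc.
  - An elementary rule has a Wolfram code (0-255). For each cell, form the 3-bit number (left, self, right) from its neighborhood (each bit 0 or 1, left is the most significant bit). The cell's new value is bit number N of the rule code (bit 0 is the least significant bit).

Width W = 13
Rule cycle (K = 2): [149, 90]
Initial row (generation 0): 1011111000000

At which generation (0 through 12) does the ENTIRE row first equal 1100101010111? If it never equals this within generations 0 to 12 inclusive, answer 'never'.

Answer: never

Derivation:
Gen 0: 1011111000000
Gen 1 (rule 149): 1001110111111
Gen 2 (rule 90): 0111010100001
Gen 3 (rule 149): 0010010111101
Gen 4 (rule 90): 0101100100100
Gen 5 (rule 149): 0100010110111
Gen 6 (rule 90): 1010100110101
Gen 7 (rule 149): 1010110000101
Gen 8 (rule 90): 0000111001000
Gen 9 (rule 149): 1110010101111
Gen 10 (rule 90): 1011100001001
Gen 11 (rule 149): 1001011101101
Gen 12 (rule 90): 0110010101100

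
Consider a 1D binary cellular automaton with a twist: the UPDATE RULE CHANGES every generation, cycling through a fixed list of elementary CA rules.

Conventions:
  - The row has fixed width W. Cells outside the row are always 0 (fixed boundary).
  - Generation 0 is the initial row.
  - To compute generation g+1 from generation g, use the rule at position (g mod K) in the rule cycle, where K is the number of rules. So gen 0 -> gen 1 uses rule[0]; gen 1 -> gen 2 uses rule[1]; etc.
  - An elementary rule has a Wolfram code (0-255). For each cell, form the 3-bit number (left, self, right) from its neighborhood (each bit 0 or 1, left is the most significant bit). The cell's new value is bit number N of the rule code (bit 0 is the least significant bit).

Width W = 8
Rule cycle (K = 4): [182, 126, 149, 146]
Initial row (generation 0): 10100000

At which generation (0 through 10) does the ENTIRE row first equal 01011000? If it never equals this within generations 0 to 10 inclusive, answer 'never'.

Answer: 8

Derivation:
Gen 0: 10100000
Gen 1 (rule 182): 11110000
Gen 2 (rule 126): 10011000
Gen 3 (rule 149): 11000111
Gen 4 (rule 146): 00101010
Gen 5 (rule 182): 01111111
Gen 6 (rule 126): 11000001
Gen 7 (rule 149): 00111101
Gen 8 (rule 146): 01011000
Gen 9 (rule 182): 11100100
Gen 10 (rule 126): 10111110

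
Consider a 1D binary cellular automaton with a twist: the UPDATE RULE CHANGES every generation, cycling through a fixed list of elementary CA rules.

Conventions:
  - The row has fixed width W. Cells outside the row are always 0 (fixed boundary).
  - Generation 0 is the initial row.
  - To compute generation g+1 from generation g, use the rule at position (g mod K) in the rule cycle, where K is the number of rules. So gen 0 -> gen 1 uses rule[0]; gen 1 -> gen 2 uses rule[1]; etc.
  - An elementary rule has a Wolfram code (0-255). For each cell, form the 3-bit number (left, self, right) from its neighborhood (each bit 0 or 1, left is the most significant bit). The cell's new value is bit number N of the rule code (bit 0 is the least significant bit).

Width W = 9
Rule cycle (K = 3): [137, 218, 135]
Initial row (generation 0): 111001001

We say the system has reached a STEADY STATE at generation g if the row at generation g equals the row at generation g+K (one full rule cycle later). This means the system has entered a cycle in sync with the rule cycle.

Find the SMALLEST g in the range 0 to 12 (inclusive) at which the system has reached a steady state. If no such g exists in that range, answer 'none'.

Answer: 8

Derivation:
Gen 0: 111001001
Gen 1 (rule 137): 110000000
Gen 2 (rule 218): 111000000
Gen 3 (rule 135): 010011111
Gen 4 (rule 137): 000011110
Gen 5 (rule 218): 000111111
Gen 6 (rule 135): 111011110
Gen 7 (rule 137): 110011100
Gen 8 (rule 218): 111111110
Gen 9 (rule 135): 011111100
Gen 10 (rule 137): 011111001
Gen 11 (rule 218): 111111110
Gen 12 (rule 135): 011111100
Gen 13 (rule 137): 011111001
Gen 14 (rule 218): 111111110
Gen 15 (rule 135): 011111100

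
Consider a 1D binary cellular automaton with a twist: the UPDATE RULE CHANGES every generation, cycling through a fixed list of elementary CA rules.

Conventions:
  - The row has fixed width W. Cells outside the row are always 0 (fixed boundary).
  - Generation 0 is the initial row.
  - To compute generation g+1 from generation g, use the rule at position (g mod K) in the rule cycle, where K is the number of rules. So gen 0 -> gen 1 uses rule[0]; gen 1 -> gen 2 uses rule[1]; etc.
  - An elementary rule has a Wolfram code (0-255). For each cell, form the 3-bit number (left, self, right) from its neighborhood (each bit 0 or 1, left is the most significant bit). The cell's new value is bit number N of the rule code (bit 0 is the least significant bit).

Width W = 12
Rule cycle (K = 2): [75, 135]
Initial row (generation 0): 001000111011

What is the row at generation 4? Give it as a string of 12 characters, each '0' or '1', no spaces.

Answer: 010011110100

Derivation:
Gen 0: 001000111011
Gen 1 (rule 75): 110011101011
Gen 2 (rule 135): 000101001000
Gen 3 (rule 75): 111000010011
Gen 4 (rule 135): 010011110100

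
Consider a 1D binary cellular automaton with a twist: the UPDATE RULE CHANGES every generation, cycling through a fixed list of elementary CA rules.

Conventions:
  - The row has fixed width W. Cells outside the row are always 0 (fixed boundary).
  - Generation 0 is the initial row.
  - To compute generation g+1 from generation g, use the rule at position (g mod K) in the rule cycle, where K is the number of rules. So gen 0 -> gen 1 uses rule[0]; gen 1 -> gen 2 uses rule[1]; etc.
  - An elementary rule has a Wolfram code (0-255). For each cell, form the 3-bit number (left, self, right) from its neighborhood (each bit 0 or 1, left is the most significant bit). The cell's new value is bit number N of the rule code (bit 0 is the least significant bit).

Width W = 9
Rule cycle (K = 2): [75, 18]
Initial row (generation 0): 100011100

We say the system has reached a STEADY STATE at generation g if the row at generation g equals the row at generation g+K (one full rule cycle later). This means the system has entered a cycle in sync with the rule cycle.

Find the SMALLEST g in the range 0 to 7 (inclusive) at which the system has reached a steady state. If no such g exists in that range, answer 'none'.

Gen 0: 100011100
Gen 1 (rule 75): 001110101
Gen 2 (rule 18): 010000000
Gen 3 (rule 75): 100111111
Gen 4 (rule 18): 011000000
Gen 5 (rule 75): 111011111
Gen 6 (rule 18): 000000000
Gen 7 (rule 75): 111111111
Gen 8 (rule 18): 000000000
Gen 9 (rule 75): 111111111

Answer: 6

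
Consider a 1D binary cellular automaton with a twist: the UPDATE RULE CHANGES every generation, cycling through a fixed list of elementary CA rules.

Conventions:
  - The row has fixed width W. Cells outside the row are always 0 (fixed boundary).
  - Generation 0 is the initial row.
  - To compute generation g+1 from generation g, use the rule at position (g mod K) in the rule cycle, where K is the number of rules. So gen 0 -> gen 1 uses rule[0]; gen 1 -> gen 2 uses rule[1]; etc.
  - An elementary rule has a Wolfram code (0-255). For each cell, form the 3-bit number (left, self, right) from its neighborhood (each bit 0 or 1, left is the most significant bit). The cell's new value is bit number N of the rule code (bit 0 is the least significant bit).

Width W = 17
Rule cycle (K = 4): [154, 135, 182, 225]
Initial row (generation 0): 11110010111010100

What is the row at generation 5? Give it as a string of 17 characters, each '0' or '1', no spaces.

Answer: 11000111100001101

Derivation:
Gen 0: 11110010111010100
Gen 1 (rule 154): 11101100110000010
Gen 2 (rule 135): 01000001000111110
Gen 3 (rule 182): 11100011101011101
Gen 4 (rule 225): 01101001110101110
Gen 5 (rule 154): 11000111100001101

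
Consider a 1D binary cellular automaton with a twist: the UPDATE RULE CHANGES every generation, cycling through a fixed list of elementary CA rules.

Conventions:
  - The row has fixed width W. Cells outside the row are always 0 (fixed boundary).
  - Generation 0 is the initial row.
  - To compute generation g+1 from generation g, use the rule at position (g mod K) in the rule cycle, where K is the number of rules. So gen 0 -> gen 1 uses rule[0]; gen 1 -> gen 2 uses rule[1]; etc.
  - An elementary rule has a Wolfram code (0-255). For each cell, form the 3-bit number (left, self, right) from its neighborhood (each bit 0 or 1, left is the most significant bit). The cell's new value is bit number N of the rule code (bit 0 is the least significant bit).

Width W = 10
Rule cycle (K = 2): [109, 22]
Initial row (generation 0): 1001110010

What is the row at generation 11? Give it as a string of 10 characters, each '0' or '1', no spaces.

Gen 0: 1001110010
Gen 1 (rule 109): 1001010010
Gen 2 (rule 22): 1111011111
Gen 3 (rule 109): 1001110001
Gen 4 (rule 22): 1110001011
Gen 5 (rule 109): 1010101111
Gen 6 (rule 22): 1010100000
Gen 7 (rule 109): 1111101111
Gen 8 (rule 22): 0000000000
Gen 9 (rule 109): 1111111111
Gen 10 (rule 22): 0000000000
Gen 11 (rule 109): 1111111111

Answer: 1111111111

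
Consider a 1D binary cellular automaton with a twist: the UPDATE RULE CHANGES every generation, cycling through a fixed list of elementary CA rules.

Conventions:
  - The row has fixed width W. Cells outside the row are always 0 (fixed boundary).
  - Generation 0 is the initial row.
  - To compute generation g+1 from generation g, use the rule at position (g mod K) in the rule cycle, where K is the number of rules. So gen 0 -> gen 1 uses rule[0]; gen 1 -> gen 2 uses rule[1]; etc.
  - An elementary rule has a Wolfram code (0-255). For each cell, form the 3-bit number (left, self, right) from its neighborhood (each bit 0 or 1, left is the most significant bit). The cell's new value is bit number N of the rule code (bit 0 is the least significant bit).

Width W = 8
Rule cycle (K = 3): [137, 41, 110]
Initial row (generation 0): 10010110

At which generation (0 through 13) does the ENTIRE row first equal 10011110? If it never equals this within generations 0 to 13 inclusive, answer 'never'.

Gen 0: 10010110
Gen 1 (rule 137): 00000100
Gen 2 (rule 41): 11110001
Gen 3 (rule 110): 10010011
Gen 4 (rule 137): 00000010
Gen 5 (rule 41): 11111000
Gen 6 (rule 110): 10001000
Gen 7 (rule 137): 00100011
Gen 8 (rule 41): 10001010
Gen 9 (rule 110): 10011110
Gen 10 (rule 137): 00011100
Gen 11 (rule 41): 11010001
Gen 12 (rule 110): 11110011
Gen 13 (rule 137): 11100010

Answer: 9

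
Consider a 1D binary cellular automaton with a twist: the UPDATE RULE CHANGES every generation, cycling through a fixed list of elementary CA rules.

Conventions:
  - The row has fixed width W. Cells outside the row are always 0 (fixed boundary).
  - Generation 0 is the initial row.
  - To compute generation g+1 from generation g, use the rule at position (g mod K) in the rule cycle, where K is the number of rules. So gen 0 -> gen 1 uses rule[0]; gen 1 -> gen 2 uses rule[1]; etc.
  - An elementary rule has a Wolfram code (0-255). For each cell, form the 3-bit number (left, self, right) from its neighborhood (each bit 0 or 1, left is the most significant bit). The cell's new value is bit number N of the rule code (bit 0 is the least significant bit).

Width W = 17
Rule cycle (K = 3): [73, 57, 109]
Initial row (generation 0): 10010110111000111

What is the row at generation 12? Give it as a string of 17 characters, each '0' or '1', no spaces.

Gen 0: 10010110111000111
Gen 1 (rule 73): 00000110101010101
Gen 2 (rule 57): 11110101010101010
Gen 3 (rule 109): 10011111111111110
Gen 4 (rule 73): 00010000000000010
Gen 5 (rule 57): 11001111111111001
Gen 6 (rule 109): 11001000000001001
Gen 7 (rule 73): 11000011111100000
Gen 8 (rule 57): 10111010000011111
Gen 9 (rule 109): 11101110111010001
Gen 10 (rule 73): 10101010101000100
Gen 11 (rule 57): 01010101010110011
Gen 12 (rule 109): 01111111111110011

Answer: 01111111111110011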